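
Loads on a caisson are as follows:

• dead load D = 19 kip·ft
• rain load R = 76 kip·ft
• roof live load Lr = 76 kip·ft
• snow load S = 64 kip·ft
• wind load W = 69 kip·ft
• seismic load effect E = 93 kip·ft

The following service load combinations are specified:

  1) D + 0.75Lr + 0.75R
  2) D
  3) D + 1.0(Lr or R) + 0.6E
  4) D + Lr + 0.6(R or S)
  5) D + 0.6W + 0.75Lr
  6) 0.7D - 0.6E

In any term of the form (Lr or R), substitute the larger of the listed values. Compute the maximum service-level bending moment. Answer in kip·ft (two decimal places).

(Lr or R) → Lr = 76 kip·ft; (R or S) → R = 76 kip·ft.
1) 1.0(19) + 0.75(76) + 0.75(76) = 19.00 + 57.00 + 57.00 = 133.00
2) 1.0(19) = 19.00
3) 1.0(19) + 1.0(76) + 0.6(93) = 19.00 + 76.00 + 55.80 = 150.80
4) 1.0(19) + 1.0(76) + 0.6(76) = 19.00 + 76.00 + 45.60 = 140.60
5) 1.0(19) + 0.6(69) + 0.75(76) = 19.00 + 41.40 + 57.00 = 117.40
6) 0.7(19) - 0.6(93) = 13.30 - 55.80 = -42.50
The controlling combination is 3, giving 150.80 kip·ft.

150.80 kip·ft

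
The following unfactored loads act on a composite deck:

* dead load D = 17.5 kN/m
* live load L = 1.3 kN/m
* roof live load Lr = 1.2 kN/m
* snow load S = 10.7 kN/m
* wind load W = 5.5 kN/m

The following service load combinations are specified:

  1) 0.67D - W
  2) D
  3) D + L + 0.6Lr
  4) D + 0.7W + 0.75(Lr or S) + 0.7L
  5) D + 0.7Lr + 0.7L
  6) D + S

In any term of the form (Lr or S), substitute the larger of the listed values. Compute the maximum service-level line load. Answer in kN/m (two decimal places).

30.29 kN/m

(Lr or S) → S = 10.7 kN/m.
1) 0.67(17.5) - 1.0(5.5) = 11.73 - 5.50 = 6.23
2) 1.0(17.5) = 17.50
3) 1.0(17.5) + 1.0(1.3) + 0.6(1.2) = 17.50 + 1.30 + 0.72 = 19.52
4) 1.0(17.5) + 0.7(5.5) + 0.75(10.7) + 0.7(1.3) = 17.50 + 3.85 + 8.03 + 0.91 = 30.29
5) 1.0(17.5) + 0.7(1.2) + 0.7(1.3) = 17.50 + 0.84 + 0.91 = 19.25
6) 1.0(17.5) + 1.0(10.7) = 17.50 + 10.70 = 28.20
The controlling combination is 4, giving 30.29 kN/m.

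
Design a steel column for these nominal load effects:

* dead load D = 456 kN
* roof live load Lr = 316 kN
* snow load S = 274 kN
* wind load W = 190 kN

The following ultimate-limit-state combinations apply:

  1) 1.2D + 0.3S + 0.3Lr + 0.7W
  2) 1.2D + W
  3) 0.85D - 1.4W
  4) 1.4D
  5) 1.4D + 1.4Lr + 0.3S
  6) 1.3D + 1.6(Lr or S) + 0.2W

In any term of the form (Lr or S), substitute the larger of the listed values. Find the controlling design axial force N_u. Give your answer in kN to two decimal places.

1163.00 kN

(Lr or S) → Lr = 316 kN.
1) 1.2(456) + 0.3(274) + 0.3(316) + 0.7(190) = 857.20
2) 1.2(456) + 1.0(190) = 737.20
3) 0.85(456) - 1.4(190) = 121.60
4) 1.4(456) = 638.40
5) 1.4(456) + 1.4(316) + 0.3(274) = 1163.00
6) 1.3(456) + 1.6(316) + 0.2(190) = 1136.40
The controlling combination is 5, giving 1163.00 kN.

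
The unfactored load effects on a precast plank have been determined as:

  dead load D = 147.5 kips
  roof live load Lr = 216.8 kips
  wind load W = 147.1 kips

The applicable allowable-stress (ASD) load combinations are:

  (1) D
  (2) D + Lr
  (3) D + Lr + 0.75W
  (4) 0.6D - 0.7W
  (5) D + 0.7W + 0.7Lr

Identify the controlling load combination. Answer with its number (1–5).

(1) 1.0(147.5) = 147.5
(2) 1.0(147.5) + 1.0(216.8) = 147.5 + 216.8 = 364.3
(3) 1.0(147.5) + 1.0(216.8) + 0.75(147.1) = 147.5 + 216.8 + 110.3 = 474.6
(4) 0.6(147.5) - 0.7(147.1) = 88.5 - 103.0 = -14.5
(5) 1.0(147.5) + 0.7(147.1) + 0.7(216.8) = 402.2
The largest value is 474.6 kips from combination 3.

Combination 3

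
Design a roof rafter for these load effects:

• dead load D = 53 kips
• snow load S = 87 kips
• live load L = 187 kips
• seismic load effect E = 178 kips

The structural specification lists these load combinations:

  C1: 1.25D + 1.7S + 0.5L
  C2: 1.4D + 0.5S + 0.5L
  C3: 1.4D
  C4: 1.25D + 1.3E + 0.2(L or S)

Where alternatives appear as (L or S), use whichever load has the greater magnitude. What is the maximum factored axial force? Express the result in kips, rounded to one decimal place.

(L or S) → L = 187 kips.
C1: 1.25(53) + 1.7(87) + 0.5(187) = 66.3 + 147.9 + 93.5 = 307.7
C2: 1.4(53) + 0.5(87) + 0.5(187) = 74.2 + 43.5 + 93.5 = 211.2
C3: 1.4(53) = 74.2
C4: 1.25(53) + 1.3(178) + 0.2(187) = 66.3 + 231.4 + 37.4 = 335.1
Maximum is from combination 4.

335.1 kips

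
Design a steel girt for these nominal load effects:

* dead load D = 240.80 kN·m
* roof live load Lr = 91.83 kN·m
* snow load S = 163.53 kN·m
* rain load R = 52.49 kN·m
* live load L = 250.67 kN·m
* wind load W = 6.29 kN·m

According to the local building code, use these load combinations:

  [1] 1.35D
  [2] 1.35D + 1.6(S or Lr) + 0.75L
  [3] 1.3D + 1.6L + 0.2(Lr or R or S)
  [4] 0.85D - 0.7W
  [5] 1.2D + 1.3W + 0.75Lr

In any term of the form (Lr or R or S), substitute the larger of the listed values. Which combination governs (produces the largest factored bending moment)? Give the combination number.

Combination 2

(S or Lr) → S = 163.53 kN·m; (Lr or R or S) → S = 163.53 kN·m.
[1] 1.35(240.80) = 325.08
[2] 1.35(240.80) + 1.6(163.53) + 0.75(250.67) = 325.08 + 261.65 + 188.00 = 774.73
[3] 1.3(240.80) + 1.6(250.67) + 0.2(163.53) = 313.04 + 401.07 + 32.71 = 746.82
[4] 0.85(240.80) - 0.7(6.29) = 204.68 - 4.40 = 200.28
[5] 1.2(240.80) + 1.3(6.29) + 0.75(91.83) = 288.96 + 8.18 + 68.87 = 366.01
The largest value is 774.73 kN·m from combination 2.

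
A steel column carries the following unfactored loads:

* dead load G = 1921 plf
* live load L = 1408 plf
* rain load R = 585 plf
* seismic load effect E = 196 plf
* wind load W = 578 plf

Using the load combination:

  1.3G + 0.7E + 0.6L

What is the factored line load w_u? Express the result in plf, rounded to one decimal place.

3479.3 plf

1.3(1921) + 0.7(196) + 0.6(1408) = 2497.3 + 137.2 + 844.8 = 3479.3
w_u = 3479.3 plf.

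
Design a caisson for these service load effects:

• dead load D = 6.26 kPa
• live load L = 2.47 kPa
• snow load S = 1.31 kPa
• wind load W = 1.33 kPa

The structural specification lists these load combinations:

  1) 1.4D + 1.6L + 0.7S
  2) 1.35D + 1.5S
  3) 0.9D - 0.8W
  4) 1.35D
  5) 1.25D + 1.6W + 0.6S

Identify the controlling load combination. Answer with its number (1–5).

Combination 1

1) 1.4(6.26) + 1.6(2.47) + 0.7(1.31) = 13.63
2) 1.35(6.26) + 1.5(1.31) = 10.42
3) 0.9(6.26) - 0.8(1.33) = 4.57
4) 1.35(6.26) = 8.45
5) 1.25(6.26) + 1.6(1.33) + 0.6(1.31) = 10.74
The largest value is 13.63 kPa from combination 1.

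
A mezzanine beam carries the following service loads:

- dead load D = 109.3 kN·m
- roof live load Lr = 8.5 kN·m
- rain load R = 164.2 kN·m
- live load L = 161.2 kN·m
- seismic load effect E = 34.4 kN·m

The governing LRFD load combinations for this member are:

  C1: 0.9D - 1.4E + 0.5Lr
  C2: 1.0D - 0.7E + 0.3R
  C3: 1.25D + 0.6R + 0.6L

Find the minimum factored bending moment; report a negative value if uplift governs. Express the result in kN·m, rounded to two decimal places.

C1: 0.9(109.3) - 1.4(34.4) + 0.5(8.5) = 98.37 - 48.16 + 4.25 = 54.46
C2: 1.0(109.3) - 0.7(34.4) + 0.3(164.2) = 109.30 - 24.08 + 49.26 = 134.48
C3: 1.25(109.3) + 0.6(164.2) + 0.6(161.2) = 136.63 + 98.52 + 96.72 = 331.87
Combination 1 gives the minimum: 54.46 kN·m.

54.46 kN·m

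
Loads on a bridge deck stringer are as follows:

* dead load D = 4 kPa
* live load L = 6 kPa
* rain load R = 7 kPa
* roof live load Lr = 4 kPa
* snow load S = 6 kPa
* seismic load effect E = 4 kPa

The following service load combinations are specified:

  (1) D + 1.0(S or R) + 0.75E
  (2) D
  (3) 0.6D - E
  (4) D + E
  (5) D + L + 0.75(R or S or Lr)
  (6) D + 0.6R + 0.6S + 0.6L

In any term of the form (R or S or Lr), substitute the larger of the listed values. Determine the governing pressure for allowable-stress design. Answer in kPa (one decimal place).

(S or R) → R = 7 kPa; (R or S or Lr) → R = 7 kPa.
(1) 1.0(4) + 1.0(7) + 0.75(4) = 4.0 + 7.0 + 3.0 = 14.0
(2) 1.0(4) = 4.0
(3) 0.6(4) - 1.0(4) = 2.4 - 4.0 = -1.6
(4) 1.0(4) + 1.0(4) = 4.0 + 4.0 = 8.0
(5) 1.0(4) + 1.0(6) + 0.75(7) = 4.0 + 6.0 + 5.3 = 15.3
(6) 1.0(4) + 0.6(7) + 0.6(6) + 0.6(6) = 4.0 + 4.2 + 3.6 + 3.6 = 15.4
Combination 6 governs: p = 15.4 kPa.

15.4 kPa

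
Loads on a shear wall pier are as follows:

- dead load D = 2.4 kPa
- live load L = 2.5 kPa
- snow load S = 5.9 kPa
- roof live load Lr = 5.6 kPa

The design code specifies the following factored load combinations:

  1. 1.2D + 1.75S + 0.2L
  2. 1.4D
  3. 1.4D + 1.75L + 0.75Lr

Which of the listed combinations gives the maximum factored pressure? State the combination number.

Combination 1

1. 1.2(2.4) + 1.75(5.9) + 0.2(2.5) = 13.7
2. 1.4(2.4) = 3.4
3. 1.4(2.4) + 1.75(2.5) + 0.75(5.6) = 11.9
The largest value is 13.7 kPa from combination 1.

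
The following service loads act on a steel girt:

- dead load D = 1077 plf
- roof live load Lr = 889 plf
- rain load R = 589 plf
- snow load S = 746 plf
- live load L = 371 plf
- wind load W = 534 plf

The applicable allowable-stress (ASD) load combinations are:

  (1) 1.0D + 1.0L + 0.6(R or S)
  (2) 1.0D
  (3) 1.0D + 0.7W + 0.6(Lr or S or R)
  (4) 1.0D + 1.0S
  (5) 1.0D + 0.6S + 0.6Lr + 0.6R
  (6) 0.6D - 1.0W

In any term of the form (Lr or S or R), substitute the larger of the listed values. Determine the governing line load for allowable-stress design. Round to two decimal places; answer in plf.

2411.40 plf

(R or S) → S = 746 plf; (Lr or S or R) → Lr = 889 plf.
(1) 1.0(1077) + 1.0(371) + 0.6(746) = 1077.00 + 371.00 + 447.60 = 1895.60
(2) 1.0(1077) = 1077.00
(3) 1.0(1077) + 0.7(534) + 0.6(889) = 1077.00 + 373.80 + 533.40 = 1984.20
(4) 1.0(1077) + 1.0(746) = 1077.00 + 746.00 = 1823.00
(5) 1.0(1077) + 0.6(746) + 0.6(889) + 0.6(589) = 1077.00 + 447.60 + 533.40 + 353.40 = 2411.40
(6) 0.6(1077) - 1.0(534) = 646.20 - 534.00 = 112.20
Combination 5 governs: w = 2411.40 plf.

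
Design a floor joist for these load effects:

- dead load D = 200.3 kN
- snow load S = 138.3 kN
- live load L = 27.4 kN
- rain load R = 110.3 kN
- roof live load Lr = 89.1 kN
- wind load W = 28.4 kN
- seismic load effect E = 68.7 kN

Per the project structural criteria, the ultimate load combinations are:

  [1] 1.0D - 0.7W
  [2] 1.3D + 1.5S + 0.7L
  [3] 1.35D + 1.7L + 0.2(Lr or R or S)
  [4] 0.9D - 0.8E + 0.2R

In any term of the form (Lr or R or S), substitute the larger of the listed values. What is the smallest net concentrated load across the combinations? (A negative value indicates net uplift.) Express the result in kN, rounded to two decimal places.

147.37 kN

(Lr or R or S) → S = 138.3 kN.
[1] 1.0(200.3) - 0.7(28.4) = 180.42
[2] 1.3(200.3) + 1.5(138.3) + 0.7(27.4) = 487.02
[3] 1.35(200.3) + 1.7(27.4) + 0.2(138.3) = 344.65
[4] 0.9(200.3) - 0.8(68.7) + 0.2(110.3) = 147.37
Combination 4 gives the minimum: 147.37 kN.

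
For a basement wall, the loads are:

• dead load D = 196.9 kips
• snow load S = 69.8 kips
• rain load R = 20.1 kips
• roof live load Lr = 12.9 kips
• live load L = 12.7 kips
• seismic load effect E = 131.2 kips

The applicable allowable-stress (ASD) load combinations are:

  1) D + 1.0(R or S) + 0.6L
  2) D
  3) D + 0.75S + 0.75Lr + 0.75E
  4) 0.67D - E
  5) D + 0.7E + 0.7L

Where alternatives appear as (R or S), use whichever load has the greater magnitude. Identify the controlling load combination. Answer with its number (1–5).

Combination 3

(R or S) → S = 69.8 kips.
1) 1.0(196.9) + 1.0(69.8) + 0.6(12.7) = 274.3
2) 1.0(196.9) = 196.9
3) 1.0(196.9) + 0.75(69.8) + 0.75(12.9) + 0.75(131.2) = 357.3
4) 0.67(196.9) - 1.0(131.2) = 0.7
5) 1.0(196.9) + 0.7(131.2) + 0.7(12.7) = 297.6
The largest value is 357.3 kips from combination 3.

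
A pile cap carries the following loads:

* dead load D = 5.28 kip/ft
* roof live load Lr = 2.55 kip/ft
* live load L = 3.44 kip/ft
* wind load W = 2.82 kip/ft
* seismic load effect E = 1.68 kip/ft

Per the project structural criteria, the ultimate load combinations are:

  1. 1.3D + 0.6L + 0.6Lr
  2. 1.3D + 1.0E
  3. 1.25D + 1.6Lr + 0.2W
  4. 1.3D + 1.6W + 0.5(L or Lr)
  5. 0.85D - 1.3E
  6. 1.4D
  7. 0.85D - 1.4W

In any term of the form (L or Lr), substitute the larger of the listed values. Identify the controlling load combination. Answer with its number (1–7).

Combination 4

(L or Lr) → L = 3.44 kip/ft.
1. 1.3(5.28) + 0.6(3.44) + 0.6(2.55) = 10.46
2. 1.3(5.28) + 1.0(1.68) = 6.86 + 1.68 = 8.54
3. 1.25(5.28) + 1.6(2.55) + 0.2(2.82) = 6.60 + 4.08 + 0.56 = 11.24
4. 1.3(5.28) + 1.6(2.82) + 0.5(3.44) = 13.10
5. 0.85(5.28) - 1.3(1.68) = 2.30
6. 1.4(5.28) = 7.39
7. 0.85(5.28) - 1.4(2.82) = 4.49 - 3.95 = 0.54
The largest value is 13.10 kip/ft from combination 4.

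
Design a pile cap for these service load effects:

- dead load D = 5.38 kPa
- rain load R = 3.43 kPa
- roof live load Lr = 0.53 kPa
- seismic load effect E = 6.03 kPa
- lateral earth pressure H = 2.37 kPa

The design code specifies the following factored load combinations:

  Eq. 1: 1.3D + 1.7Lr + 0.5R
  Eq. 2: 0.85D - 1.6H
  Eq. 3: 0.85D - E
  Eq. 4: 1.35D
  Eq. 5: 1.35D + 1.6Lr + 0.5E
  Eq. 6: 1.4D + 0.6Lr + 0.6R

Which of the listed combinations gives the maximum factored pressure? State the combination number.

Eq. 1: 1.3(5.38) + 1.7(0.53) + 0.5(3.43) = 9.61
Eq. 2: 0.85(5.38) - 1.6(2.37) = 0.78
Eq. 3: 0.85(5.38) - 1.0(6.03) = -1.46
Eq. 4: 1.35(5.38) = 7.26
Eq. 5: 1.35(5.38) + 1.6(0.53) + 0.5(6.03) = 11.13
Eq. 6: 1.4(5.38) + 0.6(0.53) + 0.6(3.43) = 9.91
The largest value is 11.13 kPa from combination 5.

Combination 5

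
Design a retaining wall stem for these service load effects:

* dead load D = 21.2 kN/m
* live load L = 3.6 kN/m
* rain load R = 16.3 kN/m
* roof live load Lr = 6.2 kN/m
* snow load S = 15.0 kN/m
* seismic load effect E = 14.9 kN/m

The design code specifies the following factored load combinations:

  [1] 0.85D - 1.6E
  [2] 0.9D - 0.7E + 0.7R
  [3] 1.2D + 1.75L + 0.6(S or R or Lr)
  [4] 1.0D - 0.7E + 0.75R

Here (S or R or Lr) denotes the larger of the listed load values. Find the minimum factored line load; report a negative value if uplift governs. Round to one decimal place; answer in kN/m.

(S or R or Lr) → R = 16.3 kN/m.
[1] 0.85(21.2) - 1.6(14.9) = -5.8
[2] 0.9(21.2) - 0.7(14.9) + 0.7(16.3) = 20.1
[3] 1.2(21.2) + 1.75(3.6) + 0.6(16.3) = 41.5
[4] 1.0(21.2) - 0.7(14.9) + 0.75(16.3) = 23.0
Combination 1 gives the minimum: -5.8 kN/m.

-5.8 kN/m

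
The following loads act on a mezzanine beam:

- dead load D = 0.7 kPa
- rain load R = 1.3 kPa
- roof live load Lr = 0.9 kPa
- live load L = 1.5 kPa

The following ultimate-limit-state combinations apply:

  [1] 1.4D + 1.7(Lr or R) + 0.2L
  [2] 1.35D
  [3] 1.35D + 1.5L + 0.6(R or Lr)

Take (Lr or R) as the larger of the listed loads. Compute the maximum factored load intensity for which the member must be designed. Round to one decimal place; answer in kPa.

(Lr or R) → R = 1.3 kPa; (R or Lr) → R = 1.3 kPa.
[1] 1.4(0.7) + 1.7(1.3) + 0.2(1.5) = 1.0 + 2.2 + 0.3 = 3.5
[2] 1.35(0.7) = 0.9
[3] 1.35(0.7) + 1.5(1.5) + 0.6(1.3) = 0.9 + 2.3 + 0.8 = 4.0
Maximum is from combination 3.

4.0 kPa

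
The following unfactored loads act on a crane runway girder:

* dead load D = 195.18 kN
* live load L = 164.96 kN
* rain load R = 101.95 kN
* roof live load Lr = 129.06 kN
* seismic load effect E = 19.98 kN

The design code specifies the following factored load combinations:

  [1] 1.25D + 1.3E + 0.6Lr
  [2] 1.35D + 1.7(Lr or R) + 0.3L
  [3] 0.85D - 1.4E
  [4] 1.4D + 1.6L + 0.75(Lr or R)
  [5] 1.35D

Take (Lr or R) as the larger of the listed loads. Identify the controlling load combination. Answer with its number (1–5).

(Lr or R) → Lr = 129.06 kN.
[1] 1.25(195.18) + 1.3(19.98) + 0.6(129.06) = 243.98 + 25.97 + 77.44 = 347.39
[2] 1.35(195.18) + 1.7(129.06) + 0.3(164.96) = 263.49 + 219.40 + 49.49 = 532.38
[3] 0.85(195.18) - 1.4(19.98) = 165.90 - 27.97 = 137.93
[4] 1.4(195.18) + 1.6(164.96) + 0.75(129.06) = 633.98
[5] 1.35(195.18) = 263.49
The largest value is 633.98 kN from combination 4.

Combination 4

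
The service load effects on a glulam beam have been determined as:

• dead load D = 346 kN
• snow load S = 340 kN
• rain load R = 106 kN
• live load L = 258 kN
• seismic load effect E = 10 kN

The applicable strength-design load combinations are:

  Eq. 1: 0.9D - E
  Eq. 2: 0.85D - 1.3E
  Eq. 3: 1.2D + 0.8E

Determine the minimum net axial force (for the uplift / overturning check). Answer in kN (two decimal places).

281.10 kN

Eq. 1: 0.9(346) - 1.0(10) = 301.40
Eq. 2: 0.85(346) - 1.3(10) = 281.10
Eq. 3: 1.2(346) + 0.8(10) = 423.20
Combination 2 gives the minimum: 281.10 kN.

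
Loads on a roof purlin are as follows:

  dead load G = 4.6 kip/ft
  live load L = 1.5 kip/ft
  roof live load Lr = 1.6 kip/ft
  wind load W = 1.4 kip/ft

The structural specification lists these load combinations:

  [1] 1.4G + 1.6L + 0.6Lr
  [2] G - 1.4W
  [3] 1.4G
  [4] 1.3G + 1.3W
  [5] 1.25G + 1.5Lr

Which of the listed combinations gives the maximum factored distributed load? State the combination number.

[1] 1.4(4.6) + 1.6(1.5) + 0.6(1.6) = 9.80
[2] 1.0(4.6) - 1.4(1.4) = 2.64
[3] 1.4(4.6) = 6.44
[4] 1.3(4.6) + 1.3(1.4) = 7.80
[5] 1.25(4.6) + 1.5(1.6) = 8.15
The largest value is 9.80 kip/ft from combination 1.

Combination 1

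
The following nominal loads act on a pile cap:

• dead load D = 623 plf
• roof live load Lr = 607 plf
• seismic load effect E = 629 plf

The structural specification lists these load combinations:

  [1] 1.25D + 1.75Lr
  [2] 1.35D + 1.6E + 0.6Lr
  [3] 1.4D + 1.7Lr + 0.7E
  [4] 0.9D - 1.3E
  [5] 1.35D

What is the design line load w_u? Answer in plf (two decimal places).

2344.40 plf

[1] 1.25(623) + 1.75(607) = 778.75 + 1062.25 = 1841.00
[2] 1.35(623) + 1.6(629) + 0.6(607) = 841.05 + 1006.40 + 364.20 = 2211.65
[3] 1.4(623) + 1.7(607) + 0.7(629) = 872.20 + 1031.90 + 440.30 = 2344.40
[4] 0.9(623) - 1.3(629) = 560.70 - 817.70 = -257.00
[5] 1.35(623) = 841.05
Combination 3 governs: w_u = 2344.40 plf.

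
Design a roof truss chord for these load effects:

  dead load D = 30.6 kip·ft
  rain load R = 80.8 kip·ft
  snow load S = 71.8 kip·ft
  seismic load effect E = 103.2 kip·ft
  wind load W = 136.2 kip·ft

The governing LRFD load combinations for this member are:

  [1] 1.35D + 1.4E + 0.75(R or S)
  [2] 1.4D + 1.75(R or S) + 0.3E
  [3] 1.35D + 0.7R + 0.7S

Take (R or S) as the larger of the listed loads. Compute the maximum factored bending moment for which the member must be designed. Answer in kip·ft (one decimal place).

246.4 kip·ft

(R or S) → R = 80.8 kip·ft.
[1] 1.35(30.6) + 1.4(103.2) + 0.75(80.8) = 41.3 + 144.5 + 60.6 = 246.4
[2] 1.4(30.6) + 1.75(80.8) + 0.3(103.2) = 42.8 + 141.4 + 31.0 = 215.2
[3] 1.35(30.6) + 0.7(80.8) + 0.7(71.8) = 148.1
Maximum is from combination 1.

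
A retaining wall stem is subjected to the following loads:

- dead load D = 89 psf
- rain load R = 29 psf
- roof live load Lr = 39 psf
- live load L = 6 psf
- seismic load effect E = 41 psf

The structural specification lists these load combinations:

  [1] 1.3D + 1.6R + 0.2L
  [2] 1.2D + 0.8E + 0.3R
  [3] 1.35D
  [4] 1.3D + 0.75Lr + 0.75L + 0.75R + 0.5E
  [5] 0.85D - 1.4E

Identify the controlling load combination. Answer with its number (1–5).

Combination 4

[1] 1.3(89) + 1.6(29) + 0.2(6) = 163.3
[2] 1.2(89) + 0.8(41) + 0.3(29) = 148.3
[3] 1.35(89) = 120.2
[4] 1.3(89) + 0.75(39) + 0.75(6) + 0.75(29) + 0.5(41) = 191.7
[5] 0.85(89) - 1.4(41) = 18.3
The largest value is 191.7 psf from combination 4.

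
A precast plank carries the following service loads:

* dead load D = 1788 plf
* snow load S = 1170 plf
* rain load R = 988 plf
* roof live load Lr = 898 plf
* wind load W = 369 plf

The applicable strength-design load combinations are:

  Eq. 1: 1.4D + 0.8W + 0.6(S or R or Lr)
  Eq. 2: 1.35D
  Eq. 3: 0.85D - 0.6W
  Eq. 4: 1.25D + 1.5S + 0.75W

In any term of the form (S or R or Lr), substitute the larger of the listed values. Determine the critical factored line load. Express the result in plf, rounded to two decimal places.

4266.75 plf

(S or R or Lr) → S = 1170 plf.
Eq. 1: 1.4(1788) + 0.8(369) + 0.6(1170) = 2503.20 + 295.20 + 702.00 = 3500.40
Eq. 2: 1.35(1788) = 2413.80
Eq. 3: 0.85(1788) - 0.6(369) = 1519.80 - 221.40 = 1298.40
Eq. 4: 1.25(1788) + 1.5(1170) + 0.75(369) = 2235.00 + 1755.00 + 276.75 = 4266.75
The controlling combination is 4, giving 4266.75 plf.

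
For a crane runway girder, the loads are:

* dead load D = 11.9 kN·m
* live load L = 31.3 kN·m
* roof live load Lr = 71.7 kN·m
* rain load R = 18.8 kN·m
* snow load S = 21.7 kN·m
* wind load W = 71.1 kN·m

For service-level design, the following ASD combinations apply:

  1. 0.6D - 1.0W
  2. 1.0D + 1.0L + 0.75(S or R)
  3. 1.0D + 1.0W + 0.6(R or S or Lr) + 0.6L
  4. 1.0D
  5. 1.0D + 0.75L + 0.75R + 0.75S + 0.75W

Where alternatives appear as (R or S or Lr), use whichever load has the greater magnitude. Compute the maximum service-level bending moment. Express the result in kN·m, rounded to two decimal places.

(S or R) → S = 21.7 kN·m; (R or S or Lr) → Lr = 71.7 kN·m.
1. 0.6(11.9) - 1.0(71.1) = 7.14 - 71.10 = -63.96
2. 1.0(11.9) + 1.0(31.3) + 0.75(21.7) = 11.90 + 31.30 + 16.28 = 59.48
3. 1.0(11.9) + 1.0(71.1) + 0.6(71.7) + 0.6(31.3) = 11.90 + 71.10 + 43.02 + 18.78 = 144.80
4. 1.0(11.9) = 11.90
5. 1.0(11.9) + 0.75(31.3) + 0.75(18.8) + 0.75(21.7) + 0.75(71.1) = 119.08
Combination 3 governs: M = 144.80 kN·m.

144.80 kN·m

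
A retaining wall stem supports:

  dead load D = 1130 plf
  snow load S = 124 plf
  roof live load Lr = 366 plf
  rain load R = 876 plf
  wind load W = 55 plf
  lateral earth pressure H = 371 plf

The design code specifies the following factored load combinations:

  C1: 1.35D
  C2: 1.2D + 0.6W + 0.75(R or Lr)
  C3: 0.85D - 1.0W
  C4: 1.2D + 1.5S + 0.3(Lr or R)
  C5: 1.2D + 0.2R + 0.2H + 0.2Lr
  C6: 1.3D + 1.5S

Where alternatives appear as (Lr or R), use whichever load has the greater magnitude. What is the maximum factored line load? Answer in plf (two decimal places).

(R or Lr) → R = 876 plf; (Lr or R) → R = 876 plf.
C1: 1.35(1130) = 1525.50
C2: 1.2(1130) + 0.6(55) + 0.75(876) = 1356.00 + 33.00 + 657.00 = 2046.00
C3: 0.85(1130) - 1.0(55) = 960.50 - 55.00 = 905.50
C4: 1.2(1130) + 1.5(124) + 0.3(876) = 1356.00 + 186.00 + 262.80 = 1804.80
C5: 1.2(1130) + 0.2(876) + 0.2(371) + 0.2(366) = 1356.00 + 175.20 + 74.20 + 73.20 = 1678.60
C6: 1.3(1130) + 1.5(124) = 1469.00 + 186.00 = 1655.00
The controlling combination is 2, giving 2046.00 plf.

2046.00 plf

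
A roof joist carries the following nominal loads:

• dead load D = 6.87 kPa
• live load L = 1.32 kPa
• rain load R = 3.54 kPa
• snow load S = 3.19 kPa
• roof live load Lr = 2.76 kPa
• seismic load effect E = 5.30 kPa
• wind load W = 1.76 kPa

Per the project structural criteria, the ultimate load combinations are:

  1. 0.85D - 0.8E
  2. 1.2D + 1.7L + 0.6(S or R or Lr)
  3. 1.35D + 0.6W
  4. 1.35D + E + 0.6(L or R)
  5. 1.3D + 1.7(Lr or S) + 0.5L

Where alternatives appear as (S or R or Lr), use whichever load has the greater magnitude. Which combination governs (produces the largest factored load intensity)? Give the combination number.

Combination 4

(S or R or Lr) → R = 3.54 kPa; (L or R) → R = 3.54 kPa; (Lr or S) → S = 3.19 kPa.
1. 0.85(6.87) - 0.8(5.30) = 5.84 - 4.24 = 1.60
2. 1.2(6.87) + 1.7(1.32) + 0.6(3.54) = 12.61
3. 1.35(6.87) + 0.6(1.76) = 9.27 + 1.06 = 10.33
4. 1.35(6.87) + 1.0(5.30) + 0.6(3.54) = 16.70
5. 1.3(6.87) + 1.7(3.19) + 0.5(1.32) = 8.93 + 5.42 + 0.66 = 15.01
The largest value is 16.70 kPa from combination 4.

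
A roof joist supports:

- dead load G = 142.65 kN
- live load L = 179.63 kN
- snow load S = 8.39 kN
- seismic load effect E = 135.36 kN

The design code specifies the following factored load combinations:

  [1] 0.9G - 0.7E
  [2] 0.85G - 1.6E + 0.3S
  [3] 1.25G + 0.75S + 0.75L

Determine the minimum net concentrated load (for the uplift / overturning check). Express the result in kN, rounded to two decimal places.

[1] 0.9(142.65) - 0.7(135.36) = 33.63
[2] 0.85(142.65) - 1.6(135.36) + 0.3(8.39) = 121.25 - 216.58 + 2.52 = -92.81
[3] 1.25(142.65) + 0.75(8.39) + 0.75(179.63) = 319.33
Combination 2 gives the minimum: -92.81 kN.

-92.81 kN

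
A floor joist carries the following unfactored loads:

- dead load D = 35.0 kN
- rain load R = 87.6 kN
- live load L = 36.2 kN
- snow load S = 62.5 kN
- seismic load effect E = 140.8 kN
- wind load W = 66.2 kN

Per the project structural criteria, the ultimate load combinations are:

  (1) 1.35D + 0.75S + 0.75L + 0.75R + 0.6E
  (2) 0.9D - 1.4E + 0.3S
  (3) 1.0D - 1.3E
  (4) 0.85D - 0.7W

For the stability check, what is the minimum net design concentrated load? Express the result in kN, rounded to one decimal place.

-148.0 kN

(1) 1.35(35.0) + 0.75(62.5) + 0.75(36.2) + 0.75(87.6) + 0.6(140.8) = 271.5
(2) 0.9(35.0) - 1.4(140.8) + 0.3(62.5) = -146.9
(3) 1.0(35.0) - 1.3(140.8) = 35.0 - 183.0 = -148.0
(4) 0.85(35.0) - 0.7(66.2) = -16.6
Combination 3 gives the minimum: -148.0 kN.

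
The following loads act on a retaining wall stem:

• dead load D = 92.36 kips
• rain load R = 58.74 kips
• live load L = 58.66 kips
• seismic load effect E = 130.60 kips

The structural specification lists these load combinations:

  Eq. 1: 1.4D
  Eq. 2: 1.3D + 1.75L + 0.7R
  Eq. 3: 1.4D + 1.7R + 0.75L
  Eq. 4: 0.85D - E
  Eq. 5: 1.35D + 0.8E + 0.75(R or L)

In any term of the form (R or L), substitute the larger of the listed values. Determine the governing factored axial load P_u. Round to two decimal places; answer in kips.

273.22 kips

(R or L) → R = 58.74 kips.
Eq. 1: 1.4(92.36) = 129.30
Eq. 2: 1.3(92.36) + 1.75(58.66) + 0.7(58.74) = 263.84
Eq. 3: 1.4(92.36) + 1.7(58.74) + 0.75(58.66) = 273.16
Eq. 4: 0.85(92.36) - 1.0(130.60) = -52.09
Eq. 5: 1.35(92.36) + 0.8(130.60) + 0.75(58.74) = 273.22
The controlling combination is 5, giving 273.22 kips.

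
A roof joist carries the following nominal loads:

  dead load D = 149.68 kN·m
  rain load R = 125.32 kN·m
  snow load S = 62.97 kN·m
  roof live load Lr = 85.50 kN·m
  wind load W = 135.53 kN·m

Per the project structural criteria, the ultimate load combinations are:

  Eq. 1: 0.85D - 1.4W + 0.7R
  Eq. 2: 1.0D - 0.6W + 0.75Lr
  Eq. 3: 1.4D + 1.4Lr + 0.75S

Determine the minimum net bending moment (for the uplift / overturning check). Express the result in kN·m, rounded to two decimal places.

25.21 kN·m

Eq. 1: 0.85(149.68) - 1.4(135.53) + 0.7(125.32) = 127.23 - 189.74 + 87.72 = 25.21
Eq. 2: 1.0(149.68) - 0.6(135.53) + 0.75(85.50) = 149.68 - 81.32 + 64.13 = 132.49
Eq. 3: 1.4(149.68) + 1.4(85.50) + 0.75(62.97) = 209.55 + 119.70 + 47.23 = 376.48
Combination 1 gives the minimum: 25.21 kN·m.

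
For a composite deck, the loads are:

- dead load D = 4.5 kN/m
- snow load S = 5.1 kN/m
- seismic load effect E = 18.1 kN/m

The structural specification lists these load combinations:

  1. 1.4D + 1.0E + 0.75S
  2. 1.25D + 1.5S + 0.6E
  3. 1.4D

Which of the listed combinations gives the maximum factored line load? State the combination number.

Combination 1

1. 1.4(4.5) + 1.0(18.1) + 0.75(5.1) = 6.3 + 18.1 + 3.8 = 28.2
2. 1.25(4.5) + 1.5(5.1) + 0.6(18.1) = 24.1
3. 1.4(4.5) = 6.3
The largest value is 28.2 kN/m from combination 1.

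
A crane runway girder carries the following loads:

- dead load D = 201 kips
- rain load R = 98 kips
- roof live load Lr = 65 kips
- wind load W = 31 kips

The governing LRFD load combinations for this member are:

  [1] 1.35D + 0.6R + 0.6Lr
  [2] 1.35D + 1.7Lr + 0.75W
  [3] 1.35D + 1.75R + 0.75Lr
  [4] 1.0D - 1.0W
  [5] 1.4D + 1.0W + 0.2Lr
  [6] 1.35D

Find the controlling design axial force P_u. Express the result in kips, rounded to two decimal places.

491.60 kips

[1] 1.35(201) + 0.6(98) + 0.6(65) = 271.35 + 58.80 + 39.00 = 369.15
[2] 1.35(201) + 1.7(65) + 0.75(31) = 271.35 + 110.50 + 23.25 = 405.10
[3] 1.35(201) + 1.75(98) + 0.75(65) = 271.35 + 171.50 + 48.75 = 491.60
[4] 1.0(201) - 1.0(31) = 201.00 - 31.00 = 170.00
[5] 1.4(201) + 1.0(31) + 0.2(65) = 281.40 + 31.00 + 13.00 = 325.40
[6] 1.35(201) = 271.35
The controlling combination is 3, giving 491.60 kips.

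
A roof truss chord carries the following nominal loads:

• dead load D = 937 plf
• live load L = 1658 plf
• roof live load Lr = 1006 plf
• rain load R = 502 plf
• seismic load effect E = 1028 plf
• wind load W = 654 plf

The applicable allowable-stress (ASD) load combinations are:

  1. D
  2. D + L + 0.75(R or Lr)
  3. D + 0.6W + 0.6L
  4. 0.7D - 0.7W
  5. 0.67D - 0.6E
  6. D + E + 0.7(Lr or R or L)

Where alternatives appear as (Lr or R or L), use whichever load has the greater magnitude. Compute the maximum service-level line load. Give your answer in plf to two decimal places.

3349.50 plf

(R or Lr) → Lr = 1006 plf; (Lr or R or L) → L = 1658 plf.
1. 1.0(937) = 937.00
2. 1.0(937) + 1.0(1658) + 0.75(1006) = 937.00 + 1658.00 + 754.50 = 3349.50
3. 1.0(937) + 0.6(654) + 0.6(1658) = 937.00 + 392.40 + 994.80 = 2324.20
4. 0.7(937) - 0.7(654) = 655.90 - 457.80 = 198.10
5. 0.67(937) - 0.6(1028) = 627.79 - 616.80 = 10.99
6. 1.0(937) + 1.0(1028) + 0.7(1658) = 937.00 + 1028.00 + 1160.60 = 3125.60
Combination 2 governs: w = 3349.50 plf.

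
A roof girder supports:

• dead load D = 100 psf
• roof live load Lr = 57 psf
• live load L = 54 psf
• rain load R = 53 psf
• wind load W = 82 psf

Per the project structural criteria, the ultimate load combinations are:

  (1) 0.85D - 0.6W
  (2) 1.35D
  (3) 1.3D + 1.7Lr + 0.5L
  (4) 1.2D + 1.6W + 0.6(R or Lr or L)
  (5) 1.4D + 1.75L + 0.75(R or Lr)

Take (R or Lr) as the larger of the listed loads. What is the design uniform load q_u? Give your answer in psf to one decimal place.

(R or Lr or L) → Lr = 57 psf; (R or Lr) → Lr = 57 psf.
(1) 0.85(100) - 0.6(82) = 85.0 - 49.2 = 35.8
(2) 1.35(100) = 135.0
(3) 1.3(100) + 1.7(57) + 0.5(54) = 130.0 + 96.9 + 27.0 = 253.9
(4) 1.2(100) + 1.6(82) + 0.6(57) = 120.0 + 131.2 + 34.2 = 285.4
(5) 1.4(100) + 1.75(54) + 0.75(57) = 140.0 + 94.5 + 42.8 = 277.3
The controlling combination is 4, giving 285.4 psf.

285.4 psf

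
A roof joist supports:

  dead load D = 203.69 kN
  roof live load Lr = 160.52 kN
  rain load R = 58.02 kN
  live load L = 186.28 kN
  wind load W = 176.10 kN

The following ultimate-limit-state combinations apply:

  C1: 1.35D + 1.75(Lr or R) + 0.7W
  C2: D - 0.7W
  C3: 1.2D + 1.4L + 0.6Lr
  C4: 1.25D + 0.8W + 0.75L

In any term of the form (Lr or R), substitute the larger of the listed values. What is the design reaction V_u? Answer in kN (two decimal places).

679.16 kN

(Lr or R) → Lr = 160.52 kN.
C1: 1.35(203.69) + 1.75(160.52) + 0.7(176.10) = 679.16
C2: 1.0(203.69) - 0.7(176.10) = 80.42
C3: 1.2(203.69) + 1.4(186.28) + 0.6(160.52) = 601.53
C4: 1.25(203.69) + 0.8(176.10) + 0.75(186.28) = 535.20
Combination 1 governs: V_u = 679.16 kN.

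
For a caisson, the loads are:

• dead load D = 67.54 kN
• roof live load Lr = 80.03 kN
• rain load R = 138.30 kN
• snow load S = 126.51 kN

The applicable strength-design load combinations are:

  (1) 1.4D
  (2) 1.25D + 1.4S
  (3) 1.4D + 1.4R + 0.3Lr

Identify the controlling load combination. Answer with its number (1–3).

Combination 3

(1) 1.4(67.54) = 94.56
(2) 1.25(67.54) + 1.4(126.51) = 84.43 + 177.11 = 261.54
(3) 1.4(67.54) + 1.4(138.30) + 0.3(80.03) = 94.56 + 193.62 + 24.01 = 312.19
The largest value is 312.19 kN from combination 3.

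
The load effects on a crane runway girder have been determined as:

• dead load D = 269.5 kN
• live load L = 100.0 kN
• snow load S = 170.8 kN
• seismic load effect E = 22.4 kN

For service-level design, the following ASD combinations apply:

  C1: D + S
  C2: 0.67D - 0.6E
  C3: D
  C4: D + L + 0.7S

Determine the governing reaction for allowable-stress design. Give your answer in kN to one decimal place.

489.1 kN

C1: 1.0(269.5) + 1.0(170.8) = 269.5 + 170.8 = 440.3
C2: 0.67(269.5) - 0.6(22.4) = 167.1
C3: 1.0(269.5) = 269.5
C4: 1.0(269.5) + 1.0(100.0) + 0.7(170.8) = 269.5 + 100.0 + 119.6 = 489.1
Combination 4 governs: V = 489.1 kN.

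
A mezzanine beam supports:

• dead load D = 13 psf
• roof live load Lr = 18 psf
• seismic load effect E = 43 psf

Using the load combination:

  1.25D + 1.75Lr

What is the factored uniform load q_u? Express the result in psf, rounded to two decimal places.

1.25(13) + 1.75(18) = 16.25 + 31.50 = 47.75
q_u = 47.75 psf.

47.75 psf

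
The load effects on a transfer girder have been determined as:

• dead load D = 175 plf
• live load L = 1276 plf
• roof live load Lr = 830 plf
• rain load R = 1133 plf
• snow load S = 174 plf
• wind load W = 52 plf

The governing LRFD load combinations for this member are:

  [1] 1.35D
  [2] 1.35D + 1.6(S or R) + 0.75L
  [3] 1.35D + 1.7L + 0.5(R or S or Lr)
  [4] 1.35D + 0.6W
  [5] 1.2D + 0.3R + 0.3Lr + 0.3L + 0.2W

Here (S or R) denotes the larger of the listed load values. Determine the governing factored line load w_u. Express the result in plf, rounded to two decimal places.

3006.05 plf

(S or R) → R = 1133 plf; (R or S or Lr) → R = 1133 plf.
[1] 1.35(175) = 236.25
[2] 1.35(175) + 1.6(1133) + 0.75(1276) = 236.25 + 1812.80 + 957.00 = 3006.05
[3] 1.35(175) + 1.7(1276) + 0.5(1133) = 236.25 + 2169.20 + 566.50 = 2971.95
[4] 1.35(175) + 0.6(52) = 236.25 + 31.20 = 267.45
[5] 1.2(175) + 0.3(1133) + 0.3(830) + 0.3(1276) + 0.2(52) = 210.00 + 339.90 + 249.00 + 382.80 + 10.40 = 1192.10
Combination 2 governs: w_u = 3006.05 plf.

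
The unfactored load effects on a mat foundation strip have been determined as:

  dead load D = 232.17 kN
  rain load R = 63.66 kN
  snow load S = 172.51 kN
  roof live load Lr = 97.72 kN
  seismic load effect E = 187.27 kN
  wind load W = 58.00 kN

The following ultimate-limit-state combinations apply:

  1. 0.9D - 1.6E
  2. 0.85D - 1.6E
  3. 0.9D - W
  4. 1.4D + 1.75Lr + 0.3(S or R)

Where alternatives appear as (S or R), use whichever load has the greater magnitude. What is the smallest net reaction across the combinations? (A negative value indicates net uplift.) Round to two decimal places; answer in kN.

(S or R) → S = 172.51 kN.
1. 0.9(232.17) - 1.6(187.27) = 208.95 - 299.63 = -90.68
2. 0.85(232.17) - 1.6(187.27) = 197.34 - 299.63 = -102.29
3. 0.9(232.17) - 1.0(58.00) = 208.95 - 58.00 = 150.95
4. 1.4(232.17) + 1.75(97.72) + 0.3(172.51) = 325.04 + 171.01 + 51.75 = 547.80
Combination 2 gives the minimum: -102.29 kN.

-102.29 kN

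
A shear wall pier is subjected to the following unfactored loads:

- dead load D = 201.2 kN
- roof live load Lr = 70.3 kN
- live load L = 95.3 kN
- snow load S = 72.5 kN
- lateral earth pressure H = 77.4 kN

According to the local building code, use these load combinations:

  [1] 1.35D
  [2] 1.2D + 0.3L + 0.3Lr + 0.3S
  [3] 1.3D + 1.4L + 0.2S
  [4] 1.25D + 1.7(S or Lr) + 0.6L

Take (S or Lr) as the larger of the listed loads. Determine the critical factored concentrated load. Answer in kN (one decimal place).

431.9 kN

(S or Lr) → S = 72.5 kN.
[1] 1.35(201.2) = 271.6
[2] 1.2(201.2) + 0.3(95.3) + 0.3(70.3) + 0.3(72.5) = 241.4 + 28.6 + 21.1 + 21.8 = 312.9
[3] 1.3(201.2) + 1.4(95.3) + 0.2(72.5) = 261.6 + 133.4 + 14.5 = 409.5
[4] 1.25(201.2) + 1.7(72.5) + 0.6(95.3) = 431.9
The controlling combination is 4, giving 431.9 kN.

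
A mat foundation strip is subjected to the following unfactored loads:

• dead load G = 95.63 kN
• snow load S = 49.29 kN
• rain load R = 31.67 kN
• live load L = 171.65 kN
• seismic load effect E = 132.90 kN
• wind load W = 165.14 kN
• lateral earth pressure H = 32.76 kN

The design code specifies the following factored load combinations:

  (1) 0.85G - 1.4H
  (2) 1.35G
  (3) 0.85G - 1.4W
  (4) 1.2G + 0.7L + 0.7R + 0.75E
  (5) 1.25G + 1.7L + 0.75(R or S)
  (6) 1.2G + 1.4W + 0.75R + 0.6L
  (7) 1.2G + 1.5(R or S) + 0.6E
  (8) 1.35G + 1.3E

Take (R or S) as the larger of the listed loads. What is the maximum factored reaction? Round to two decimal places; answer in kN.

472.69 kN

(R or S) → S = 49.29 kN.
(1) 0.85(95.63) - 1.4(32.76) = 35.42
(2) 1.35(95.63) = 129.10
(3) 0.85(95.63) - 1.4(165.14) = 81.29 - 231.20 = -149.91
(4) 1.2(95.63) + 0.7(171.65) + 0.7(31.67) + 0.75(132.90) = 356.76
(5) 1.25(95.63) + 1.7(171.65) + 0.75(49.29) = 448.31
(6) 1.2(95.63) + 1.4(165.14) + 0.75(31.67) + 0.6(171.65) = 472.69
(7) 1.2(95.63) + 1.5(49.29) + 0.6(132.90) = 268.43
(8) 1.35(95.63) + 1.3(132.90) = 129.10 + 172.77 = 301.87
Combination 6 governs: V_u = 472.69 kN.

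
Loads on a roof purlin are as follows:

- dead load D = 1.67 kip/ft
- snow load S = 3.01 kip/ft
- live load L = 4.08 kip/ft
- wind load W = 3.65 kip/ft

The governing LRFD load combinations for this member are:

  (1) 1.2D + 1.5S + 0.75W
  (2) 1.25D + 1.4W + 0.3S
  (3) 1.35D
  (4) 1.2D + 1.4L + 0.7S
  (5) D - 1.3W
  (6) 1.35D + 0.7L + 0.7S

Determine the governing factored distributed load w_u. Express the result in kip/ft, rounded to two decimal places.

(1) 1.2(1.67) + 1.5(3.01) + 0.75(3.65) = 2.00 + 4.52 + 2.74 = 9.26
(2) 1.25(1.67) + 1.4(3.65) + 0.3(3.01) = 2.09 + 5.11 + 0.90 = 8.10
(3) 1.35(1.67) = 2.25
(4) 1.2(1.67) + 1.4(4.08) + 0.7(3.01) = 2.00 + 5.71 + 2.11 = 9.82
(5) 1.0(1.67) - 1.3(3.65) = 1.67 - 4.75 = -3.08
(6) 1.35(1.67) + 0.7(4.08) + 0.7(3.01) = 2.25 + 2.86 + 2.11 = 7.22
Maximum is from combination 4.

9.82 kip/ft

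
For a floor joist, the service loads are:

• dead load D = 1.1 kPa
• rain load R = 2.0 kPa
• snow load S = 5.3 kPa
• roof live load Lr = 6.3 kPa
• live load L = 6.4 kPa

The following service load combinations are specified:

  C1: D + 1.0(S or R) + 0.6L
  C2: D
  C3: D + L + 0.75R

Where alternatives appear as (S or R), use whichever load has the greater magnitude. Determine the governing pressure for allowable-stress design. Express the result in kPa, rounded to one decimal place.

(S or R) → S = 5.3 kPa.
C1: 1.0(1.1) + 1.0(5.3) + 0.6(6.4) = 10.2
C2: 1.0(1.1) = 1.1
C3: 1.0(1.1) + 1.0(6.4) + 0.75(2.0) = 9.0
The controlling combination is 1, giving 10.2 kPa.

10.2 kPa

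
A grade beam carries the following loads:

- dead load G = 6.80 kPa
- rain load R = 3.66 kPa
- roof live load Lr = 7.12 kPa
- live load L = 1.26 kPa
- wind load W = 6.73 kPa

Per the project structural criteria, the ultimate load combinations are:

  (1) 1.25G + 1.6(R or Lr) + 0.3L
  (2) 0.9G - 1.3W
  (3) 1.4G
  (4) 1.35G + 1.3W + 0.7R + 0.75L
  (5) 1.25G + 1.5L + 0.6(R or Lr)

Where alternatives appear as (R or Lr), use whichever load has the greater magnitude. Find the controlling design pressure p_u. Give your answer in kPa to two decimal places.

21.44 kPa

(R or Lr) → Lr = 7.12 kPa.
(1) 1.25(6.80) + 1.6(7.12) + 0.3(1.26) = 8.50 + 11.39 + 0.38 = 20.27
(2) 0.9(6.80) - 1.3(6.73) = 6.12 - 8.75 = -2.63
(3) 1.4(6.80) = 9.52
(4) 1.35(6.80) + 1.3(6.73) + 0.7(3.66) + 0.75(1.26) = 9.18 + 8.75 + 2.56 + 0.95 = 21.44
(5) 1.25(6.80) + 1.5(1.26) + 0.6(7.12) = 8.50 + 1.89 + 4.27 = 14.66
The controlling combination is 4, giving 21.44 kPa.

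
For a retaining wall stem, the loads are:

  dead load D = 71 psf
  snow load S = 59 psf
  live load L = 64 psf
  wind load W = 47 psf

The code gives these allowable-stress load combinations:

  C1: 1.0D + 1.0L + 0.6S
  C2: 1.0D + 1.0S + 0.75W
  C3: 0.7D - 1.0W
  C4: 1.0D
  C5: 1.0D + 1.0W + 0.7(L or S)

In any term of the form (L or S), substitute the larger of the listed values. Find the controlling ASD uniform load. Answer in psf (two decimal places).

170.40 psf

(L or S) → L = 64 psf.
C1: 1.0(71) + 1.0(64) + 0.6(59) = 71.00 + 64.00 + 35.40 = 170.40
C2: 1.0(71) + 1.0(59) + 0.75(47) = 71.00 + 59.00 + 35.25 = 165.25
C3: 0.7(71) - 1.0(47) = 49.70 - 47.00 = 2.70
C4: 1.0(71) = 71.00
C5: 1.0(71) + 1.0(47) + 0.7(64) = 71.00 + 47.00 + 44.80 = 162.80
Maximum is from combination 1.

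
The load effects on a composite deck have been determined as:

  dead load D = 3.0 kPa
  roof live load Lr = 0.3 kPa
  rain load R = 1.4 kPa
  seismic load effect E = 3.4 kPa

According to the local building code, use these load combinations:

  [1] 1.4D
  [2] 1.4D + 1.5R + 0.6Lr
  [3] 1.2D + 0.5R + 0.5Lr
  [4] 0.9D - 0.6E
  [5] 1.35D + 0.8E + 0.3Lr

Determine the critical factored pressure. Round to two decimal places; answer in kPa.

[1] 1.4(3.0) = 4.20
[2] 1.4(3.0) + 1.5(1.4) + 0.6(0.3) = 4.20 + 2.10 + 0.18 = 6.48
[3] 1.2(3.0) + 0.5(1.4) + 0.5(0.3) = 3.60 + 0.70 + 0.15 = 4.45
[4] 0.9(3.0) - 0.6(3.4) = 2.70 - 2.04 = 0.66
[5] 1.35(3.0) + 0.8(3.4) + 0.3(0.3) = 4.05 + 2.72 + 0.09 = 6.86
The controlling combination is 5, giving 6.86 kPa.

6.86 kPa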